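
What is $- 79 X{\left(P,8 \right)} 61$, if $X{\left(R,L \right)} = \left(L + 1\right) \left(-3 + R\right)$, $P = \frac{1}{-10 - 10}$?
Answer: $\frac{2645631}{20} \approx 1.3228 \cdot 10^{5}$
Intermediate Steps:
$P = - \frac{1}{20}$ ($P = \frac{1}{-20} = - \frac{1}{20} \approx -0.05$)
$X{\left(R,L \right)} = \left(1 + L\right) \left(-3 + R\right)$
$- 79 X{\left(P,8 \right)} 61 = - 79 \left(-3 - \frac{1}{20} - 24 + 8 \left(- \frac{1}{20}\right)\right) 61 = - 79 \left(-3 - \frac{1}{20} - 24 - \frac{2}{5}\right) 61 = \left(-79\right) \left(- \frac{549}{20}\right) 61 = \frac{43371}{20} \cdot 61 = \frac{2645631}{20}$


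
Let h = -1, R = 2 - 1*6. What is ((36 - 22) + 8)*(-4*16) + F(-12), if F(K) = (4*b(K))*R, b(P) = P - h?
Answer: -1232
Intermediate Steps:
R = -4 (R = 2 - 6 = -4)
b(P) = 1 + P (b(P) = P - 1*(-1) = P + 1 = 1 + P)
F(K) = -16 - 16*K (F(K) = (4*(1 + K))*(-4) = (4 + 4*K)*(-4) = -16 - 16*K)
((36 - 22) + 8)*(-4*16) + F(-12) = ((36 - 22) + 8)*(-4*16) + (-16 - 16*(-12)) = (14 + 8)*(-64) + (-16 + 192) = 22*(-64) + 176 = -1408 + 176 = -1232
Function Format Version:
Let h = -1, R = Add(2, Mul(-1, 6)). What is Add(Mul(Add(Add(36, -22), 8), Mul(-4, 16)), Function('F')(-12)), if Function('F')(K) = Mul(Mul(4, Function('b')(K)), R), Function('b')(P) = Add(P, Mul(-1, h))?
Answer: -1232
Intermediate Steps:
R = -4 (R = Add(2, -6) = -4)
Function('b')(P) = Add(1, P) (Function('b')(P) = Add(P, Mul(-1, -1)) = Add(P, 1) = Add(1, P))
Function('F')(K) = Add(-16, Mul(-16, K)) (Function('F')(K) = Mul(Mul(4, Add(1, K)), -4) = Mul(Add(4, Mul(4, K)), -4) = Add(-16, Mul(-16, K)))
Add(Mul(Add(Add(36, -22), 8), Mul(-4, 16)), Function('F')(-12)) = Add(Mul(Add(Add(36, -22), 8), Mul(-4, 16)), Add(-16, Mul(-16, -12))) = Add(Mul(Add(14, 8), -64), Add(-16, 192)) = Add(Mul(22, -64), 176) = Add(-1408, 176) = -1232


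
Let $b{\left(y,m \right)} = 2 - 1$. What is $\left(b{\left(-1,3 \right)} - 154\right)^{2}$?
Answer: $23409$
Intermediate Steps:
$b{\left(y,m \right)} = 1$ ($b{\left(y,m \right)} = 2 - 1 = 1$)
$\left(b{\left(-1,3 \right)} - 154\right)^{2} = \left(1 - 154\right)^{2} = \left(-153\right)^{2} = 23409$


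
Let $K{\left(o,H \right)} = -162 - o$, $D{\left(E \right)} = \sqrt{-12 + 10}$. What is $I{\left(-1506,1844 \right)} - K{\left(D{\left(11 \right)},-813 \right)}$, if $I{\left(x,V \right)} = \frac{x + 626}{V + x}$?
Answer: $\frac{26938}{169} + i \sqrt{2} \approx 159.4 + 1.4142 i$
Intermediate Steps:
$I{\left(x,V \right)} = \frac{626 + x}{V + x}$
$D{\left(E \right)} = i \sqrt{2}$ ($D{\left(E \right)} = \sqrt{-2} = i \sqrt{2}$)
$I{\left(-1506,1844 \right)} - K{\left(D{\left(11 \right)},-813 \right)} = \frac{626 - 1506}{1844 - 1506} - \left(-162 - i \sqrt{2}\right) = \frac{1}{338} \left(-880\right) - \left(-162 - i \sqrt{2}\right) = \frac{1}{338} \left(-880\right) + \left(162 + i \sqrt{2}\right) = - \frac{440}{169} + \left(162 + i \sqrt{2}\right) = \frac{26938}{169} + i \sqrt{2}$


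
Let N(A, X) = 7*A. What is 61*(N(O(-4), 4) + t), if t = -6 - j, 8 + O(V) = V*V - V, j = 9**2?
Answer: -183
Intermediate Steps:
j = 81
O(V) = -8 + V**2 - V (O(V) = -8 + (V*V - V) = -8 + (V**2 - V) = -8 + V**2 - V)
t = -87 (t = -6 - 1*81 = -6 - 81 = -87)
61*(N(O(-4), 4) + t) = 61*(7*(-8 + (-4)**2 - 1*(-4)) - 87) = 61*(7*(-8 + 16 + 4) - 87) = 61*(7*12 - 87) = 61*(84 - 87) = 61*(-3) = -183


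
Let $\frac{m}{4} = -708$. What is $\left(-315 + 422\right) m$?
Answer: $-303024$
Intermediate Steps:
$m = -2832$ ($m = 4 \left(-708\right) = -2832$)
$\left(-315 + 422\right) m = \left(-315 + 422\right) \left(-2832\right) = 107 \left(-2832\right) = -303024$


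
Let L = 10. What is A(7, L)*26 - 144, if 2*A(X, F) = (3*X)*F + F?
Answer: 2716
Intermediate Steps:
A(X, F) = F/2 + 3*F*X/2 (A(X, F) = ((3*X)*F + F)/2 = (3*F*X + F)/2 = (F + 3*F*X)/2 = F/2 + 3*F*X/2)
A(7, L)*26 - 144 = ((½)*10*(1 + 3*7))*26 - 144 = ((½)*10*(1 + 21))*26 - 144 = ((½)*10*22)*26 - 144 = 110*26 - 144 = 2860 - 144 = 2716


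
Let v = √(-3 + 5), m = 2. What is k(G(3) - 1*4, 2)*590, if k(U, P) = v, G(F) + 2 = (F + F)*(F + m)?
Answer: 590*√2 ≈ 834.39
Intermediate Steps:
G(F) = -2 + 2*F*(2 + F) (G(F) = -2 + (F + F)*(F + 2) = -2 + (2*F)*(2 + F) = -2 + 2*F*(2 + F))
v = √2 ≈ 1.4142
k(U, P) = √2
k(G(3) - 1*4, 2)*590 = √2*590 = 590*√2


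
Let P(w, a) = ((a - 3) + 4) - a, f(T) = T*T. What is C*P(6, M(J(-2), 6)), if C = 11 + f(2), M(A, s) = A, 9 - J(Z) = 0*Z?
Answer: 15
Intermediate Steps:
J(Z) = 9 (J(Z) = 9 - 0*Z = 9 - 1*0 = 9 + 0 = 9)
f(T) = T²
P(w, a) = 1 (P(w, a) = ((-3 + a) + 4) - a = (1 + a) - a = 1)
C = 15 (C = 11 + 2² = 11 + 4 = 15)
C*P(6, M(J(-2), 6)) = 15*1 = 15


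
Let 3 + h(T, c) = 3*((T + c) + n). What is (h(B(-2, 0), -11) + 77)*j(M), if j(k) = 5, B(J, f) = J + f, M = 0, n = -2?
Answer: 145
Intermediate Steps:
h(T, c) = -9 + 3*T + 3*c (h(T, c) = -3 + 3*((T + c) - 2) = -3 + 3*(-2 + T + c) = -3 + (-6 + 3*T + 3*c) = -9 + 3*T + 3*c)
(h(B(-2, 0), -11) + 77)*j(M) = ((-9 + 3*(-2 + 0) + 3*(-11)) + 77)*5 = ((-9 + 3*(-2) - 33) + 77)*5 = ((-9 - 6 - 33) + 77)*5 = (-48 + 77)*5 = 29*5 = 145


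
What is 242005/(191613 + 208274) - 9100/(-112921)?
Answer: 30966418305/45155639927 ≈ 0.68577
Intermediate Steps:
242005/(191613 + 208274) - 9100/(-112921) = 242005/399887 - 9100*(-1/112921) = 242005*(1/399887) + 9100/112921 = 242005/399887 + 9100/112921 = 30966418305/45155639927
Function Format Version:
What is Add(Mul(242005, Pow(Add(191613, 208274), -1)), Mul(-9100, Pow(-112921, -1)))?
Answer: Rational(30966418305, 45155639927) ≈ 0.68577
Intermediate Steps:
Add(Mul(242005, Pow(Add(191613, 208274), -1)), Mul(-9100, Pow(-112921, -1))) = Add(Mul(242005, Pow(399887, -1)), Mul(-9100, Rational(-1, 112921))) = Add(Mul(242005, Rational(1, 399887)), Rational(9100, 112921)) = Add(Rational(242005, 399887), Rational(9100, 112921)) = Rational(30966418305, 45155639927)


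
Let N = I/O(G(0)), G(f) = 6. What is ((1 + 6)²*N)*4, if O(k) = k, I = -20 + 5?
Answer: -490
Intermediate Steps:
I = -15
N = -5/2 (N = -15/6 = -15*⅙ = -5/2 ≈ -2.5000)
((1 + 6)²*N)*4 = ((1 + 6)²*(-5/2))*4 = (7²*(-5/2))*4 = (49*(-5/2))*4 = -245/2*4 = -490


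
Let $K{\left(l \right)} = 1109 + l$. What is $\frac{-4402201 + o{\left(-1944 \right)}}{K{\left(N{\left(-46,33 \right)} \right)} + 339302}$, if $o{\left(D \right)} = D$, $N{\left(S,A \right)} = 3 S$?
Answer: $- \frac{4404145}{340273} \approx -12.943$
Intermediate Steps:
$\frac{-4402201 + o{\left(-1944 \right)}}{K{\left(N{\left(-46,33 \right)} \right)} + 339302} = \frac{-4402201 - 1944}{\left(1109 + 3 \left(-46\right)\right) + 339302} = - \frac{4404145}{\left(1109 - 138\right) + 339302} = - \frac{4404145}{971 + 339302} = - \frac{4404145}{340273}$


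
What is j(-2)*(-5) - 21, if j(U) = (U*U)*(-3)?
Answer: 39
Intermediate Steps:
j(U) = -3*U² (j(U) = U²*(-3) = -3*U²)
j(-2)*(-5) - 21 = -3*(-2)²*(-5) - 21 = -3*4*(-5) - 21 = -12*(-5) - 21 = 60 - 21 = 39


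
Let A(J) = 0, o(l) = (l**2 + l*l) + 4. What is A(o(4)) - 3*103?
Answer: -309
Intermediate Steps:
o(l) = 4 + 2*l**2 (o(l) = (l**2 + l**2) + 4 = 2*l**2 + 4 = 4 + 2*l**2)
A(o(4)) - 3*103 = 0 - 3*103 = 0 - 309 = -309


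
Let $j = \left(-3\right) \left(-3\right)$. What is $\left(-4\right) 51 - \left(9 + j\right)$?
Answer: $-222$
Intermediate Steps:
$j = 9$
$\left(-4\right) 51 - \left(9 + j\right) = \left(-4\right) 51 - 18 = -204 - 18 = -222$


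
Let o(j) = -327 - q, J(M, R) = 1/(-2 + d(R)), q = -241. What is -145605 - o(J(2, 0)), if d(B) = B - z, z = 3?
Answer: -145519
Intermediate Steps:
d(B) = -3 + B (d(B) = B - 1*3 = B - 3 = -3 + B)
J(M, R) = 1/(-5 + R) (J(M, R) = 1/(-2 + (-3 + R)) = 1/(-5 + R))
o(j) = -86 (o(j) = -327 - 1*(-241) = -327 + 241 = -86)
-145605 - o(J(2, 0)) = -145605 - 1*(-86) = -145605 + 86 = -145519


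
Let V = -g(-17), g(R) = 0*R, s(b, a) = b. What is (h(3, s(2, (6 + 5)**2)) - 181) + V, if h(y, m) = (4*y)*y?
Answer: -145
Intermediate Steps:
h(y, m) = 4*y**2
g(R) = 0
V = 0 (V = -1*0 = 0)
(h(3, s(2, (6 + 5)**2)) - 181) + V = (4*3**2 - 181) + 0 = (4*9 - 181) + 0 = (36 - 181) + 0 = -145 + 0 = -145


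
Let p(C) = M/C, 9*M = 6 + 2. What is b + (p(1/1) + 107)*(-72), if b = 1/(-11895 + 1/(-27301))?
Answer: -2522622263429/324745396 ≈ -7768.0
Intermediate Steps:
M = 8/9 (M = (6 + 2)/9 = (1/9)*8 = 8/9 ≈ 0.88889)
b = -27301/324745396 (b = 1/(-11895 - 1/27301) = 1/(-324745396/27301) = -27301/324745396 ≈ -8.4069e-5)
p(C) = 8/(9*C)
b + (p(1/1) + 107)*(-72) = -27301/324745396 + (8/(9*(1/1)) + 107)*(-72) = -27301/324745396 + ((8/9)/1 + 107)*(-72) = -27301/324745396 + ((8/9)*1 + 107)*(-72) = -27301/324745396 + (8/9 + 107)*(-72) = -27301/324745396 + (971/9)*(-72) = -27301/324745396 - 7768 = -2522622263429/324745396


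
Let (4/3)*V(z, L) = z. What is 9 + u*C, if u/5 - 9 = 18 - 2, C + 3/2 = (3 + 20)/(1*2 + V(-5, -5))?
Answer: -25499/14 ≈ -1821.4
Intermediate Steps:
V(z, L) = 3*z/4
C = -205/14 (C = -3/2 + (3 + 20)/(1*2 + (¾)*(-5)) = -3/2 + 23/(2 - 15/4) = -3/2 + 23/(-7/4) = -3/2 + 23*(-4/7) = -3/2 - 92/7 = -205/14 ≈ -14.643)
u = 125 (u = 45 + 5*(18 - 2) = 45 + 5*16 = 45 + 80 = 125)
9 + u*C = 9 + 125*(-205/14) = 9 - 25625/14 = -25499/14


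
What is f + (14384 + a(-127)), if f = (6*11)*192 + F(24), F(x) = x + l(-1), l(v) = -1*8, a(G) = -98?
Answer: 26974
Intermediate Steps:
l(v) = -8
F(x) = -8 + x (F(x) = x - 8 = -8 + x)
f = 12688 (f = (6*11)*192 + (-8 + 24) = 66*192 + 16 = 12672 + 16 = 12688)
f + (14384 + a(-127)) = 12688 + (14384 - 98) = 12688 + 14286 = 26974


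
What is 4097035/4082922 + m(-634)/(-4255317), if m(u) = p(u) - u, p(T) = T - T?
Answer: 215204865587/214495399954 ≈ 1.0033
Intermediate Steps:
p(T) = 0
m(u) = -u (m(u) = 0 - u = -u)
4097035/4082922 + m(-634)/(-4255317) = 4097035/4082922 - 1*(-634)/(-4255317) = 4097035*(1/4082922) + 634*(-1/4255317) = 4097035/4082922 - 634/4255317 = 215204865587/214495399954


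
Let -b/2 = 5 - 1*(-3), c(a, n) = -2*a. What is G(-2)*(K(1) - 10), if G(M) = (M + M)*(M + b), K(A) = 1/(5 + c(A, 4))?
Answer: -696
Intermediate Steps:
b = -16 (b = -2*(5 - 1*(-3)) = -2*(5 + 3) = -2*8 = -16)
K(A) = 1/(5 - 2*A)
G(M) = 2*M*(-16 + M) (G(M) = (M + M)*(M - 16) = (2*M)*(-16 + M) = 2*M*(-16 + M))
G(-2)*(K(1) - 10) = (2*(-2)*(-16 - 2))*(-1/(-5 + 2*1) - 10) = (2*(-2)*(-18))*(-1/(-5 + 2) - 10) = 72*(-1/(-3) - 10) = 72*(-1*(-1/3) - 10) = 72*(1/3 - 10) = 72*(-29/3) = -696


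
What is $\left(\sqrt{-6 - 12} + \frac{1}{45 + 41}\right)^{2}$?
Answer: $- \frac{133127}{7396} + \frac{3 i \sqrt{2}}{43} \approx -18.0 + 0.098666 i$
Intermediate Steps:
$\left(\sqrt{-6 - 12} + \frac{1}{45 + 41}\right)^{2} = \left(\sqrt{-18} + \frac{1}{86}\right)^{2} = \left(3 i \sqrt{2} + \frac{1}{86}\right)^{2} = \left(\frac{1}{86} + 3 i \sqrt{2}\right)^{2}$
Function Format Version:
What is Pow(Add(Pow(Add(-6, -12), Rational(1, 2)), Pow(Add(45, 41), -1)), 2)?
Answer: Add(Rational(-133127, 7396), Mul(Rational(3, 43), I, Pow(2, Rational(1, 2)))) ≈ Add(-18.000, Mul(0.098666, I))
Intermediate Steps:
Pow(Add(Pow(Add(-6, -12), Rational(1, 2)), Pow(Add(45, 41), -1)), 2) = Pow(Add(Pow(-18, Rational(1, 2)), Pow(86, -1)), 2) = Pow(Add(Mul(3, I, Pow(2, Rational(1, 2))), Rational(1, 86)), 2) = Pow(Add(Rational(1, 86), Mul(3, I, Pow(2, Rational(1, 2)))), 2)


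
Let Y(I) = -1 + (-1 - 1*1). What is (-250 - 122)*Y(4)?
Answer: 1116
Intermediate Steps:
Y(I) = -3 (Y(I) = -1 + (-1 - 1) = -1 - 2 = -3)
(-250 - 122)*Y(4) = (-250 - 122)*(-3) = -372*(-3) = 1116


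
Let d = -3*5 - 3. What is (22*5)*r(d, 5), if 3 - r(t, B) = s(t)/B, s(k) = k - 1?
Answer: 748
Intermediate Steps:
d = -18 (d = -15 - 3 = -18)
s(k) = -1 + k
r(t, B) = 3 - (-1 + t)/B
(22*5)*r(d, 5) = (22*5)*((1 - 1*(-18) + 3*5)/5) = 110*((1 + 18 + 15)/5) = 110*((⅕)*34) = 110*(34/5) = 748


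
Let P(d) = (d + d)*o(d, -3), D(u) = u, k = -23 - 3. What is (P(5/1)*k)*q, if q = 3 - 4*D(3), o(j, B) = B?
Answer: -7020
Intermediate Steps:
k = -26
P(d) = -6*d (P(d) = (d + d)*(-3) = (2*d)*(-3) = -6*d)
q = -9 (q = 3 - 4*3 = 3 - 12 = -9)
(P(5/1)*k)*q = (-30/1*(-26))*(-9) = (-30*(-26))*(-9) = (-6*5*(-26))*(-9) = -30*(-26)*(-9) = 780*(-9) = -7020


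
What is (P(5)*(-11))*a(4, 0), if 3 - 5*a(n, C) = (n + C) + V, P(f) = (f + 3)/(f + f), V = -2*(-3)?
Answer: 308/25 ≈ 12.320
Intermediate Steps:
V = 6
P(f) = (3 + f)/(2*f) (P(f) = (3 + f)/((2*f)) = (3 + f)*(1/(2*f)) = (3 + f)/(2*f))
a(n, C) = -3/5 - C/5 - n/5 (a(n, C) = 3/5 - ((n + C) + 6)/5 = 3/5 - ((C + n) + 6)/5 = 3/5 - (6 + C + n)/5 = 3/5 + (-6/5 - C/5 - n/5) = -3/5 - C/5 - n/5)
(P(5)*(-11))*a(4, 0) = (((1/2)*(3 + 5)/5)*(-11))*(-3/5 - 1/5*0 - 1/5*4) = (((1/2)*(1/5)*8)*(-11))*(-3/5 + 0 - 4/5) = ((4/5)*(-11))*(-7/5) = -44/5*(-7/5) = 308/25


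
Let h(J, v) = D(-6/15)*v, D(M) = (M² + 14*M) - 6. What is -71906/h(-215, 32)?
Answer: 898825/4576 ≈ 196.42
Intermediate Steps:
D(M) = -6 + M² + 14*M
h(J, v) = -286*v/25 (h(J, v) = (-6 + (-6/15)² + 14*(-6/15))*v = (-6 + (-6*1/15)² + 14*(-6*1/15))*v = (-6 + (-⅖)² + 14*(-⅖))*v = (-6 + 4/25 - 28/5)*v = -286*v/25)
-71906/h(-215, 32) = -71906/((-286/25*32)) = -71906/(-9152/25) = -71906*(-25/9152) = 898825/4576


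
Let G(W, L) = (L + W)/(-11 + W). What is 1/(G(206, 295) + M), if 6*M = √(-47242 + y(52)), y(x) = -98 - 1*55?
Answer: 390780/201247879 - 25350*I*√47395/201247879 ≈ 0.0019418 - 0.027423*I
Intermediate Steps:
y(x) = -153 (y(x) = -98 - 55 = -153)
G(W, L) = (L + W)/(-11 + W)
M = I*√47395/6 (M = √(-47242 - 153)/6 = √(-47395)/6 = (I*√47395)/6 = I*√47395/6 ≈ 36.284*I)
1/(G(206, 295) + M) = 1/((295 + 206)/(-11 + 206) + I*√47395/6) = 1/(501/195 + I*√47395/6) = 1/((1/195)*501 + I*√47395/6) = 1/(167/65 + I*√47395/6)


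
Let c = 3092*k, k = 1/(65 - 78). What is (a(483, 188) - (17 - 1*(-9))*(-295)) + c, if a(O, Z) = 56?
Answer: 97346/13 ≈ 7488.2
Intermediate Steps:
k = -1/13 (k = 1/(-13) = -1/13 ≈ -0.076923)
c = -3092/13 (c = 3092*(-1/13) = -3092/13 ≈ -237.85)
(a(483, 188) - (17 - 1*(-9))*(-295)) + c = (56 - (17 - 1*(-9))*(-295)) - 3092/13 = (56 - (17 + 9)*(-295)) - 3092/13 = (56 - 26*(-295)) - 3092/13 = (56 - 1*(-7670)) - 3092/13 = (56 + 7670) - 3092/13 = 7726 - 3092/13 = 97346/13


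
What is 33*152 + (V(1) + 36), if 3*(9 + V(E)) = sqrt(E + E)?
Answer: 5043 + sqrt(2)/3 ≈ 5043.5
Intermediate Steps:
V(E) = -9 + sqrt(2)*sqrt(E)/3 (V(E) = -9 + sqrt(E + E)/3 = -9 + sqrt(2*E)/3 = -9 + (sqrt(2)*sqrt(E))/3 = -9 + sqrt(2)*sqrt(E)/3)
33*152 + (V(1) + 36) = 33*152 + ((-9 + sqrt(2)*sqrt(1)/3) + 36) = 5016 + ((-9 + (1/3)*sqrt(2)*1) + 36) = 5016 + ((-9 + sqrt(2)/3) + 36) = 5016 + (27 + sqrt(2)/3) = 5043 + sqrt(2)/3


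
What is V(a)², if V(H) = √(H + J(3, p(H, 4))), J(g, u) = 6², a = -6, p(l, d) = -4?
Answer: 30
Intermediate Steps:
J(g, u) = 36
V(H) = √(36 + H) (V(H) = √(H + 36) = √(36 + H))
V(a)² = (√(36 - 6))² = (√30)² = 30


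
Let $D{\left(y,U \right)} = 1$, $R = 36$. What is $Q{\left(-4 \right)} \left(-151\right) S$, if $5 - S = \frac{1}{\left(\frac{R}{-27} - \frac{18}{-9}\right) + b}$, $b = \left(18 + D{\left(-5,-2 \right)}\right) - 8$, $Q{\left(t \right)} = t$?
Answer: $\frac{103888}{35} \approx 2968.2$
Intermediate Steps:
$b = 11$ ($b = \left(18 + 1\right) - 8 = 19 - 8 = 11$)
$S = \frac{172}{35}$ ($S = 5 - \frac{1}{\left(\frac{36}{-27} - \frac{18}{-9}\right) + 11} = 5 - \frac{1}{\left(36 \left(- \frac{1}{27}\right) - -2\right) + 11} = 5 - \frac{1}{\left(- \frac{4}{3} + 2\right) + 11} = 5 - \frac{1}{\frac{2}{3} + 11} = 5 - \frac{1}{\frac{35}{3}} = 5 - \frac{3}{35} = \frac{172}{35} \approx 4.9143$)
$Q{\left(-4 \right)} \left(-151\right) S = \left(-4\right) \left(-151\right) \frac{172}{35} = 604 \cdot \frac{172}{35} = \frac{103888}{35}$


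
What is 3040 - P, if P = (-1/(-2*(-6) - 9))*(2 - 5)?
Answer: 3039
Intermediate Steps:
P = 1 (P = -1/(12 - 9)*(-3) = -1/3*(-3) = -1*⅓*(-3) = -⅓*(-3) = 1)
3040 - P = 3040 - 1*1 = 3040 - 1 = 3039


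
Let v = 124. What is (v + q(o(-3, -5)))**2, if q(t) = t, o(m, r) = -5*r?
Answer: 22201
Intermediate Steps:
(v + q(o(-3, -5)))**2 = (124 - 5*(-5))**2 = (124 + 25)**2 = 149**2 = 22201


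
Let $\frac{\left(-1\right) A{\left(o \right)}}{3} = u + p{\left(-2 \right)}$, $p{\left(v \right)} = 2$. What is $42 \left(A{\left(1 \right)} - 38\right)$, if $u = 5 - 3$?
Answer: $-2100$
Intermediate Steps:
$u = 2$
$A{\left(o \right)} = -12$ ($A{\left(o \right)} = - 3 \left(2 + 2\right) = \left(-3\right) 4 = -12$)
$42 \left(A{\left(1 \right)} - 38\right) = 42 \left(-12 - 38\right) = 42 \left(-50\right) = -2100$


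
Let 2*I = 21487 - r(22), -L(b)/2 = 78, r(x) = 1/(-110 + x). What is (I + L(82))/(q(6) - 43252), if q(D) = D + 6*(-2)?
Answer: -1863401/7613408 ≈ -0.24475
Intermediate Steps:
L(b) = -156 (L(b) = -2*78 = -156)
q(D) = -12 + D (q(D) = D - 12 = -12 + D)
I = 1890857/176 (I = (21487 - 1/(-110 + 22))/2 = (21487 - 1/(-88))/2 = (21487 - 1*(-1/88))/2 = (21487 + 1/88)/2 = (½)*(1890857/88) = 1890857/176 ≈ 10744.)
(I + L(82))/(q(6) - 43252) = (1890857/176 - 156)/((-12 + 6) - 43252) = 1863401/(176*(-6 - 43252)) = (1863401/176)/(-43258) = (1863401/176)*(-1/43258) = -1863401/7613408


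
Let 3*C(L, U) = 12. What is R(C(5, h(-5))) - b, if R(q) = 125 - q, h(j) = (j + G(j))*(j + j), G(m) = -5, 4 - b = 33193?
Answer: 33310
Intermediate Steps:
b = -33189 (b = 4 - 1*33193 = 4 - 33193 = -33189)
h(j) = 2*j*(-5 + j) (h(j) = (j - 5)*(j + j) = (-5 + j)*(2*j) = 2*j*(-5 + j))
C(L, U) = 4 (C(L, U) = (⅓)*12 = 4)
R(C(5, h(-5))) - b = (125 - 1*4) - 1*(-33189) = (125 - 4) + 33189 = 121 + 33189 = 33310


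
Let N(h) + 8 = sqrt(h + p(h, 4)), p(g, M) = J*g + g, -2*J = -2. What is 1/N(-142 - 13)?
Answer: -8/529 - I*sqrt(465)/529 ≈ -0.015123 - 0.040763*I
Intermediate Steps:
J = 1 (J = -1/2*(-2) = 1)
p(g, M) = 2*g (p(g, M) = 1*g + g = g + g = 2*g)
N(h) = -8 + sqrt(3)*sqrt(h) (N(h) = -8 + sqrt(h + 2*h) = -8 + sqrt(3*h) = -8 + sqrt(3)*sqrt(h))
1/N(-142 - 13) = 1/(-8 + sqrt(3)*sqrt(-142 - 13)) = 1/(-8 + sqrt(3)*sqrt(-155)) = 1/(-8 + sqrt(3)*(I*sqrt(155))) = 1/(-8 + I*sqrt(465))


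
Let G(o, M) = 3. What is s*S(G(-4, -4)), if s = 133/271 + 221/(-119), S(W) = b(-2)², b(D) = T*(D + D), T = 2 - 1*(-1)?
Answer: -373248/1897 ≈ -196.76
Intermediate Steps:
T = 3 (T = 2 + 1 = 3)
b(D) = 6*D (b(D) = 3*(D + D) = 3*(2*D) = 6*D)
S(W) = 144 (S(W) = (6*(-2))² = (-12)² = 144)
s = -2592/1897 (s = 133*(1/271) + 221*(-1/119) = 133/271 - 13/7 = -2592/1897 ≈ -1.3664)
s*S(G(-4, -4)) = -2592/1897*144 = -373248/1897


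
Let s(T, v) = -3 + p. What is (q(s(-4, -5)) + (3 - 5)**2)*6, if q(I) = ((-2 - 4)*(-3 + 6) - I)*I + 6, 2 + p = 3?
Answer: 252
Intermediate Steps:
p = 1 (p = -2 + 3 = 1)
s(T, v) = -2 (s(T, v) = -3 + 1 = -2)
q(I) = 6 + I*(-18 - I) (q(I) = (-6*3 - I)*I + 6 = (-18 - I)*I + 6 = I*(-18 - I) + 6 = 6 + I*(-18 - I))
(q(s(-4, -5)) + (3 - 5)**2)*6 = ((6 - 1*(-2)**2 - 18*(-2)) + (3 - 5)**2)*6 = ((6 - 1*4 + 36) + (-2)**2)*6 = ((6 - 4 + 36) + 4)*6 = (38 + 4)*6 = 42*6 = 252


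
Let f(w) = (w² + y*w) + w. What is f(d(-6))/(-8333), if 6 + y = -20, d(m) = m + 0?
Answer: -186/8333 ≈ -0.022321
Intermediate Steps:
d(m) = m
y = -26 (y = -6 - 20 = -26)
f(w) = w² - 25*w (f(w) = (w² - 26*w) + w = w² - 25*w)
f(d(-6))/(-8333) = -6*(-25 - 6)/(-8333) = -6*(-31)*(-1/8333) = 186*(-1/8333) = -186/8333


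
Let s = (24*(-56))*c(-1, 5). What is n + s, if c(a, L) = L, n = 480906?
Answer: 474186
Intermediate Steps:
s = -6720 (s = (24*(-56))*5 = -1344*5 = -6720)
n + s = 480906 - 6720 = 474186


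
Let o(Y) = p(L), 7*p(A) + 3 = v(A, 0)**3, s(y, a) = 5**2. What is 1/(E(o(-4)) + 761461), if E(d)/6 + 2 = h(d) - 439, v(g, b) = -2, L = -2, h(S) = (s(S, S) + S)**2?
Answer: 49/37343311 ≈ 1.3121e-6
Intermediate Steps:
s(y, a) = 25
h(S) = (25 + S)**2
p(A) = -11/7 (p(A) = -3/7 + (1/7)*(-2)**3 = -3/7 + (1/7)*(-8) = -3/7 - 8/7 = -11/7)
o(Y) = -11/7
E(d) = -2646 + 6*(25 + d)**2 (E(d) = -12 + 6*((25 + d)**2 - 439) = -12 + 6*(-439 + (25 + d)**2) = -12 + (-2634 + 6*(25 + d)**2) = -2646 + 6*(25 + d)**2)
1/(E(o(-4)) + 761461) = 1/((-2646 + 6*(25 - 11/7)**2) + 761461) = 1/((-2646 + 6*(164/7)**2) + 761461) = 1/((-2646 + 6*(26896/49)) + 761461) = 1/((-2646 + 161376/49) + 761461) = 1/(31722/49 + 761461) = 1/(37343311/49) = 49/37343311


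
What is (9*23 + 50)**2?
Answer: 66049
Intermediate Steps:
(9*23 + 50)**2 = (207 + 50)**2 = 257**2 = 66049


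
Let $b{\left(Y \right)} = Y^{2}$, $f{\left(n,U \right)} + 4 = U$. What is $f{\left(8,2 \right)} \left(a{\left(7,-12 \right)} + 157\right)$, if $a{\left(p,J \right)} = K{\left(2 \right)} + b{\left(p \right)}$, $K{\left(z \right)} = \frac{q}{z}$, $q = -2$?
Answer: $-410$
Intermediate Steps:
$f{\left(n,U \right)} = -4 + U$
$K{\left(z \right)} = - \frac{2}{z}$
$a{\left(p,J \right)} = -1 + p^{2}$ ($a{\left(p,J \right)} = - \frac{2}{2} + p^{2} = \left(-2\right) \frac{1}{2} + p^{2} = -1 + p^{2}$)
$f{\left(8,2 \right)} \left(a{\left(7,-12 \right)} + 157\right) = \left(-4 + 2\right) \left(\left(-1 + 7^{2}\right) + 157\right) = - 2 \left(\left(-1 + 49\right) + 157\right) = - 2 \left(48 + 157\right) = \left(-2\right) 205 = -410$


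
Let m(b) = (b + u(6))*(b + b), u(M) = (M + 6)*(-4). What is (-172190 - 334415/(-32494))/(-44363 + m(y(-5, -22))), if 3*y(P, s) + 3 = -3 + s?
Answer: 10070653401/2532159938 ≈ 3.9771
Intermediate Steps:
y(P, s) = -2 + s/3 (y(P, s) = -1 + (-3 + s)/3 = -1 + (-1 + s/3) = -2 + s/3)
u(M) = -24 - 4*M (u(M) = (6 + M)*(-4) = -24 - 4*M)
m(b) = 2*b*(-48 + b) (m(b) = (b + (-24 - 4*6))*(b + b) = (b + (-24 - 24))*(2*b) = (b - 48)*(2*b) = (-48 + b)*(2*b) = 2*b*(-48 + b))
(-172190 - 334415/(-32494))/(-44363 + m(y(-5, -22))) = (-172190 - 334415/(-32494))/(-44363 + 2*(-2 + (⅓)*(-22))*(-48 + (-2 + (⅓)*(-22)))) = (-172190 - 334415*(-1/32494))/(-44363 + 2*(-2 - 22/3)*(-48 + (-2 - 22/3))) = (-172190 + 334415/32494)/(-44363 + 2*(-28/3)*(-48 - 28/3)) = -5594807445/(32494*(-44363 + 2*(-28/3)*(-172/3))) = -5594807445/(32494*(-44363 + 9632/9)) = -5594807445/(32494*(-389635/9)) = -5594807445/32494*(-9/389635) = 10070653401/2532159938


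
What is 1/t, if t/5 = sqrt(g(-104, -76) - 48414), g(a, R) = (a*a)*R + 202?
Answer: -I*sqrt(24173)/725190 ≈ -0.00021439*I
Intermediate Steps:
g(a, R) = 202 + R*a**2 (g(a, R) = a**2*R + 202 = R*a**2 + 202 = 202 + R*a**2)
t = 30*I*sqrt(24173) (t = 5*sqrt((202 - 76*(-104)**2) - 48414) = 5*sqrt((202 - 76*10816) - 48414) = 5*sqrt((202 - 822016) - 48414) = 5*sqrt(-821814 - 48414) = 5*sqrt(-870228) = 5*(6*I*sqrt(24173)) = 30*I*sqrt(24173) ≈ 4664.3*I)
1/t = 1/(30*I*sqrt(24173)) = -I*sqrt(24173)/725190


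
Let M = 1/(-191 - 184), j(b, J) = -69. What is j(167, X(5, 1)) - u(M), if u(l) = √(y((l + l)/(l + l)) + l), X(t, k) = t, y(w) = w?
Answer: -69 - √5610/75 ≈ -69.999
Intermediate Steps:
M = -1/375 (M = 1/(-375) = -1/375 ≈ -0.0026667)
u(l) = √(1 + l) (u(l) = √((l + l)/(l + l) + l) = √((2*l)/((2*l)) + l) = √((2*l)*(1/(2*l)) + l) = √(1 + l))
j(167, X(5, 1)) - u(M) = -69 - √(1 - 1/375) = -69 - √(374/375) = -69 - √5610/75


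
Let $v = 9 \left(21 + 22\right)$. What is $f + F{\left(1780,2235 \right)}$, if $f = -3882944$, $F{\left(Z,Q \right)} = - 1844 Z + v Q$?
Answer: $-6300319$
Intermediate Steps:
$v = 387$ ($v = 9 \cdot 43 = 387$)
$F{\left(Z,Q \right)} = - 1844 Z + 387 Q$
$f + F{\left(1780,2235 \right)} = -3882944 + \left(\left(-1844\right) 1780 + 387 \cdot 2235\right) = -3882944 + \left(-3282320 + 864945\right) = -3882944 - 2417375 = -6300319$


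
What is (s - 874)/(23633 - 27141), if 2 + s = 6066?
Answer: -2595/1754 ≈ -1.4795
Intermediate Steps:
s = 6064 (s = -2 + 6066 = 6064)
(s - 874)/(23633 - 27141) = (6064 - 874)/(23633 - 27141) = 5190/(-3508) = 5190*(-1/3508) = -2595/1754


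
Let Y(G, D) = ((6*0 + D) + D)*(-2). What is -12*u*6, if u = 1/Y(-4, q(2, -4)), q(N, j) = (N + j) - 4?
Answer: -3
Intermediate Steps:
q(N, j) = -4 + N + j
Y(G, D) = -4*D (Y(G, D) = ((0 + D) + D)*(-2) = (D + D)*(-2) = (2*D)*(-2) = -4*D)
u = 1/24 (u = 1/(-4*(-4 + 2 - 4)) = 1/(-4*(-6)) = 1/24 ≈ 0.041667)
-12*u*6 = -12*1/24*6 = -1/2*6 = -3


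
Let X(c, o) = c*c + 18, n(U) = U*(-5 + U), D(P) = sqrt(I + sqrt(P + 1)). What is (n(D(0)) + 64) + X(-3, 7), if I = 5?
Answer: 97 - 5*sqrt(6) ≈ 84.753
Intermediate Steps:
D(P) = sqrt(5 + sqrt(1 + P)) (D(P) = sqrt(5 + sqrt(P + 1)) = sqrt(5 + sqrt(1 + P)))
X(c, o) = 18 + c**2 (X(c, o) = c**2 + 18 = 18 + c**2)
(n(D(0)) + 64) + X(-3, 7) = (sqrt(5 + sqrt(1 + 0))*(-5 + sqrt(5 + sqrt(1 + 0))) + 64) + (18 + (-3)**2) = (sqrt(5 + sqrt(1))*(-5 + sqrt(5 + sqrt(1))) + 64) + (18 + 9) = (sqrt(5 + 1)*(-5 + sqrt(5 + 1)) + 64) + 27 = (sqrt(6)*(-5 + sqrt(6)) + 64) + 27 = (64 + sqrt(6)*(-5 + sqrt(6))) + 27 = 91 + sqrt(6)*(-5 + sqrt(6))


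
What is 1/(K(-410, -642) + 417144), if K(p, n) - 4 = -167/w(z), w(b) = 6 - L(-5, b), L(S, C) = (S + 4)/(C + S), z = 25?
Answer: 121/50471568 ≈ 2.3974e-6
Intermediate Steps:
L(S, C) = (4 + S)/(C + S)
w(b) = 6 + 1/(-5 + b) (w(b) = 6 - (4 - 5)/(b - 5) = 6 - (-1)/(-5 + b) = 6 + 1/(-5 + b))
K(p, n) = -2856/121 (K(p, n) = 4 - 167*(-5 + 25)/(-29 + 6*25) = 4 - 167*20/(-29 + 150) = 4 - 167/((1/20)*121) = 4 - 167/121/20 = 4 - 167*20/121 = 4 - 3340/121 = -2856/121)
1/(K(-410, -642) + 417144) = 1/(-2856/121 + 417144) = 1/(50471568/121) = 121/50471568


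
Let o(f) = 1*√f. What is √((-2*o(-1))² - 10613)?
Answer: I*√10617 ≈ 103.04*I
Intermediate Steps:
o(f) = √f
√((-2*o(-1))² - 10613) = √((-2*I)² - 10613) = √(-4 - 10613) = √(-10617) = I*√10617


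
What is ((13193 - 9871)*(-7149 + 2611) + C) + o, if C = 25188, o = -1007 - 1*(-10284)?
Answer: -15040771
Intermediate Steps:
o = 9277 (o = -1007 + 10284 = 9277)
((13193 - 9871)*(-7149 + 2611) + C) + o = ((13193 - 9871)*(-7149 + 2611) + 25188) + 9277 = (3322*(-4538) + 25188) + 9277 = (-15075236 + 25188) + 9277 = -15050048 + 9277 = -15040771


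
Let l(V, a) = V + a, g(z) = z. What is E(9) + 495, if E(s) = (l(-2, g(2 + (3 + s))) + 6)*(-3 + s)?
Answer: 603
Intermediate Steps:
E(s) = (-3 + s)*(9 + s) (E(s) = ((-2 + (2 + (3 + s))) + 6)*(-3 + s) = ((-2 + (5 + s)) + 6)*(-3 + s) = ((3 + s) + 6)*(-3 + s) = (9 + s)*(-3 + s) = (-3 + s)*(9 + s))
E(9) + 495 = (-27 + 9² + 6*9) + 495 = (-27 + 81 + 54) + 495 = 108 + 495 = 603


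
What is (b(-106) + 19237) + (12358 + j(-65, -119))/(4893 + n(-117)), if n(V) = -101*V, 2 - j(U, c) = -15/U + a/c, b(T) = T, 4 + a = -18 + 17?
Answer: 247281274484/12925185 ≈ 19132.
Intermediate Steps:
a = -5 (a = -4 + (-18 + 17) = -4 - 1 = -5)
j(U, c) = 2 + 5/c + 15/U (j(U, c) = 2 - (-15/U - 5/c) = 2 + (5/c + 15/U) = 2 + 5/c + 15/U)
(b(-106) + 19237) + (12358 + j(-65, -119))/(4893 + n(-117)) = (-106 + 19237) + (12358 + (2 + 5/(-119) + 15/(-65)))/(4893 - 101*(-117)) = 19131 + (12358 + (2 + 5*(-1/119) + 15*(-1/65)))/(4893 + 11817) = 19131 + (12358 + (2 - 5/119 - 3/13))/16710 = 19131 + (12358 + 2672/1547)*(1/16710) = 19131 + (19120498/1547)*(1/16710) = 19131 + 9560249/12925185 = 247281274484/12925185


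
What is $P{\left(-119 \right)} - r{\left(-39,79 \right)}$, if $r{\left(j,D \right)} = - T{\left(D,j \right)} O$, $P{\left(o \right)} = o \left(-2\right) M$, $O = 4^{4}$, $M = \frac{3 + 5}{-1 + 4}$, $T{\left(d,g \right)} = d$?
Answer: $\frac{62576}{3} \approx 20859.0$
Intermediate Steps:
$M = \frac{8}{3} \approx 2.6667$
$O = 256$
$P{\left(o \right)} = - \frac{16 o}{3}$ ($P{\left(o \right)} = o \left(-2\right) \frac{8}{3} = - 2 o \frac{8}{3} = - \frac{16 o}{3}$)
$r{\left(j,D \right)} = - 256 D$ ($r{\left(j,D \right)} = - D 256 = - 256 D$)
$P{\left(-119 \right)} - r{\left(-39,79 \right)} = \left(- \frac{16}{3}\right) \left(-119\right) - \left(-256\right) 79 = \frac{1904}{3} - -20224 = \frac{1904}{3} + 20224 = \frac{62576}{3}$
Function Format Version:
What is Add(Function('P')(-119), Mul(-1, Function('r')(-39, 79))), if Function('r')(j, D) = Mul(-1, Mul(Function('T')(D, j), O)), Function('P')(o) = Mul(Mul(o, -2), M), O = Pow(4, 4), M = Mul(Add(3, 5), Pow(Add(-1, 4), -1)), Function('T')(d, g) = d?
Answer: Rational(62576, 3) ≈ 20859.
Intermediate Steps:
M = Rational(8, 3) (M = Mul(8, Pow(3, -1)) = Mul(8, Rational(1, 3)) = Rational(8, 3) ≈ 2.6667)
O = 256
Function('P')(o) = Mul(Rational(-16, 3), o) (Function('P')(o) = Mul(Mul(o, -2), Rational(8, 3)) = Mul(Mul(-2, o), Rational(8, 3)) = Mul(Rational(-16, 3), o))
Function('r')(j, D) = Mul(-256, D) (Function('r')(j, D) = Mul(-1, Mul(D, 256)) = Mul(-1, Mul(256, D)) = Mul(-256, D))
Add(Function('P')(-119), Mul(-1, Function('r')(-39, 79))) = Add(Mul(Rational(-16, 3), -119), Mul(-1, Mul(-256, 79))) = Add(Rational(1904, 3), Mul(-1, -20224)) = Add(Rational(1904, 3), 20224) = Rational(62576, 3)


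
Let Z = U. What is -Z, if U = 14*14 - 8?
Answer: -188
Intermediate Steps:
U = 188 (U = 196 - 8 = 188)
Z = 188
-Z = -1*188 = -188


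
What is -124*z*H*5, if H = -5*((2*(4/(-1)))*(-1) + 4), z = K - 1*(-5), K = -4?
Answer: 37200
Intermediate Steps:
z = 1 (z = -4 - 1*(-5) = -4 + 5 = 1)
H = -60 (H = -5*((2*(4*(-1)))*(-1) + 4) = -5*((2*(-4))*(-1) + 4) = -5*(-8*(-1) + 4) = -5*(8 + 4) = -5*12 = -1*60 = -60)
-124*z*H*5 = -124*1*(-60)*5 = -(-7440)*5 = -124*(-300) = 37200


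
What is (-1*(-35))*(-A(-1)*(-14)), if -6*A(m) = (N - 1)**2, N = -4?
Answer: -6125/3 ≈ -2041.7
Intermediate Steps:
A(m) = -25/6 (A(m) = -(-4 - 1)**2/6 = -1/6*(-5)**2 = -1/6*25 = -25/6)
(-1*(-35))*(-A(-1)*(-14)) = (-1*(-35))*(-1*(-25/6)*(-14)) = 35*((25/6)*(-14)) = 35*(-175/3) = -6125/3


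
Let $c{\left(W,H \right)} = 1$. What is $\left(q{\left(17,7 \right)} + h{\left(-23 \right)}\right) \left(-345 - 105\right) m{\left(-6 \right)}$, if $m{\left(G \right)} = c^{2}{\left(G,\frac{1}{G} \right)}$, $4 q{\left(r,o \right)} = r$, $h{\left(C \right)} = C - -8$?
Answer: $\frac{9675}{2} \approx 4837.5$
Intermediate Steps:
$h{\left(C \right)} = 8 + C$ ($h{\left(C \right)} = C + 8 = 8 + C$)
$q{\left(r,o \right)} = \frac{r}{4}$
$m{\left(G \right)} = 1$ ($m{\left(G \right)} = 1^{2} = 1$)
$\left(q{\left(17,7 \right)} + h{\left(-23 \right)}\right) \left(-345 - 105\right) m{\left(-6 \right)} = \left(\frac{1}{4} \cdot 17 + \left(8 - 23\right)\right) \left(-345 - 105\right) 1 = \left(\frac{17}{4} - 15\right) \left(-450\right) 1 = \left(- \frac{43}{4}\right) \left(-450\right) 1 = \frac{9675}{2} \cdot 1 = \frac{9675}{2}$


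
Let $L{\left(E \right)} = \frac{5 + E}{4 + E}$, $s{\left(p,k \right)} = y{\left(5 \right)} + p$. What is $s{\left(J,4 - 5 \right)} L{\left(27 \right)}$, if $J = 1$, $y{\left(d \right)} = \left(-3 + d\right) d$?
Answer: $\frac{352}{31} \approx 11.355$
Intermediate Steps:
$y{\left(d \right)} = d \left(-3 + d\right)$
$s{\left(p,k \right)} = 10 + p$ ($s{\left(p,k \right)} = 5 \left(-3 + 5\right) + p = 5 \cdot 2 + p = 10 + p$)
$L{\left(E \right)} = \frac{5 + E}{4 + E}$
$s{\left(J,4 - 5 \right)} L{\left(27 \right)} = \left(10 + 1\right) \frac{5 + 27}{4 + 27} = 11 \cdot \frac{1}{31} \cdot 32 = 11 \cdot \frac{32}{31} = \frac{352}{31}$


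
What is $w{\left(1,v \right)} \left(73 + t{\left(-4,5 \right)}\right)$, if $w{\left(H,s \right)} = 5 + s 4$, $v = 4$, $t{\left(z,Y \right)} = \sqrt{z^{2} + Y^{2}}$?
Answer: $1533 + 21 \sqrt{41} \approx 1667.5$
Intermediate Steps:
$t{\left(z,Y \right)} = \sqrt{Y^{2} + z^{2}}$
$w{\left(H,s \right)} = 5 + 4 s$
$w{\left(1,v \right)} \left(73 + t{\left(-4,5 \right)}\right) = \left(5 + 4 \cdot 4\right) \left(73 + \sqrt{5^{2} + \left(-4\right)^{2}}\right) = \left(5 + 16\right) \left(73 + \sqrt{25 + 16}\right) = 21 \left(73 + \sqrt{41}\right) = 1533 + 21 \sqrt{41}$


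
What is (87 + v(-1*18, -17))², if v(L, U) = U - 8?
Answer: 3844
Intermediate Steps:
v(L, U) = -8 + U
(87 + v(-1*18, -17))² = (87 + (-8 - 17))² = (87 - 25)² = 62² = 3844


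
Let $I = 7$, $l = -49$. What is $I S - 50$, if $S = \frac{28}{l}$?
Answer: $-54$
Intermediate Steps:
$S = - \frac{4}{7}$ ($S = \frac{28}{-49} = 28 \left(- \frac{1}{49}\right) = - \frac{4}{7} \approx -0.57143$)
$I S - 50 = 7 \left(- \frac{4}{7}\right) - 50 = -4 - 50 = -54$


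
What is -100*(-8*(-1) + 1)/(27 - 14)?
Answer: -900/13 ≈ -69.231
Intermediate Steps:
-100*(-8*(-1) + 1)/(27 - 14) = -100*(8 + 1)/13 = -900/13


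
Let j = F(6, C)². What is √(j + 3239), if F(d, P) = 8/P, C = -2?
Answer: √3255 ≈ 57.053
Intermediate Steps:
j = 16 (j = (8/(-2))² = (8*(-½))² = (-4)² = 16)
√(j + 3239) = √(16 + 3239) = √3255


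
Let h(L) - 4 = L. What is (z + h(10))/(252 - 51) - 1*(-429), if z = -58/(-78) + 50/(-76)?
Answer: 127812253/297882 ≈ 429.07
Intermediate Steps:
h(L) = 4 + L
z = 127/1482 (z = -58*(-1/78) + 50*(-1/76) = 29/39 - 25/38 = 127/1482 ≈ 0.085695)
(z + h(10))/(252 - 51) - 1*(-429) = (127/1482 + (4 + 10))/(252 - 51) - 1*(-429) = (127/1482 + 14)/201 + 429 = (20875/1482)*(1/201) + 429 = 20875/297882 + 429 = 127812253/297882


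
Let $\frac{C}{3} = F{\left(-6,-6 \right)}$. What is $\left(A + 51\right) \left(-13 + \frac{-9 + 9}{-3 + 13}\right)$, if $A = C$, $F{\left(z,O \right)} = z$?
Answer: $-429$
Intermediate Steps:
$C = -18$ ($C = 3 \left(-6\right) = -18$)
$A = -18$
$\left(A + 51\right) \left(-13 + \frac{-9 + 9}{-3 + 13}\right) = \left(-18 + 51\right) \left(-13 + \frac{-9 + 9}{-3 + 13}\right) = 33 \left(-13 + \frac{0}{10}\right) = 33 \left(-13 + 0 \cdot \frac{1}{10}\right) = 33 \left(-13 + 0\right) = 33 \left(-13\right) = -429$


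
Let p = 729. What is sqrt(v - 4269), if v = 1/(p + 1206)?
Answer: I*sqrt(1776010510)/645 ≈ 65.338*I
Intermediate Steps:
v = 1/1935 (v = 1/(729 + 1206) = 1/1935 ≈ 0.00051680)
sqrt(v - 4269) = sqrt(1/1935 - 4269) = sqrt(-8260514/1935) = I*sqrt(1776010510)/645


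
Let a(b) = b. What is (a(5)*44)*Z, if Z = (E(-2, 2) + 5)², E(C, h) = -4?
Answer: 220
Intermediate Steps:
Z = 1 (Z = (-4 + 5)² = 1² = 1)
(a(5)*44)*Z = (5*44)*1 = 220*1 = 220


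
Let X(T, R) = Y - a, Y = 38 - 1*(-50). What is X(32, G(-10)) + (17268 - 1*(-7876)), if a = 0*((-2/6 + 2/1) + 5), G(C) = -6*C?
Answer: 25232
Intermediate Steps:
Y = 88 (Y = 38 + 50 = 88)
a = 0 (a = 0*((-2*⅙ + 2*1) + 5) = 0*((-⅓ + 2) + 5) = 0*(5/3 + 5) = 0*(20/3) = 0)
X(T, R) = 88 (X(T, R) = 88 - 1*0 = 88 + 0 = 88)
X(32, G(-10)) + (17268 - 1*(-7876)) = 88 + (17268 - 1*(-7876)) = 88 + (17268 + 7876) = 88 + 25144 = 25232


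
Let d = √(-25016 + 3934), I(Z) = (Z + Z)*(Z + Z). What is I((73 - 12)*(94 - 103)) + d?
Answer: 1205604 + I*√21082 ≈ 1.2056e+6 + 145.2*I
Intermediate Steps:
I(Z) = 4*Z² (I(Z) = (2*Z)*(2*Z) = 4*Z²)
d = I*√21082 (d = √(-21082) = I*√21082 ≈ 145.2*I)
I((73 - 12)*(94 - 103)) + d = 4*((73 - 12)*(94 - 103))² + I*√21082 = 4*(61*(-9))² + I*√21082 = 4*(-549)² + I*√21082 = 4*301401 + I*√21082 = 1205604 + I*√21082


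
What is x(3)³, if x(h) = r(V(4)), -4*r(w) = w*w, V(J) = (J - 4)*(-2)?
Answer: 0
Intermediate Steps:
V(J) = 8 - 2*J (V(J) = (-4 + J)*(-2) = 8 - 2*J)
r(w) = -w²/4 (r(w) = -w*w/4 = -w²/4)
x(h) = 0 (x(h) = -(8 - 2*4)²/4 = -(8 - 8)²/4 = -¼*0² = -¼*0 = 0)
x(3)³ = 0³ = 0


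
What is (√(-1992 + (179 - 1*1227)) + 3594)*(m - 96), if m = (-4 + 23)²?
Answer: 952410 + 1060*I*√190 ≈ 9.5241e+5 + 14611.0*I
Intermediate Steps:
m = 361 (m = 19² = 361)
(√(-1992 + (179 - 1*1227)) + 3594)*(m - 96) = (√(-1992 + (179 - 1*1227)) + 3594)*(361 - 96) = (√(-1992 + (179 - 1227)) + 3594)*265 = (√(-1992 - 1048) + 3594)*265 = (√(-3040) + 3594)*265 = (4*I*√190 + 3594)*265 = (3594 + 4*I*√190)*265 = 952410 + 1060*I*√190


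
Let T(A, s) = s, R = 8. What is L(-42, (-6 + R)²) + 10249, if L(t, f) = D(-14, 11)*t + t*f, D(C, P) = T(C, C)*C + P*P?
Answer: -3233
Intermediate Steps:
D(C, P) = C² + P² (D(C, P) = C*C + P*P = C² + P²)
L(t, f) = 317*t + f*t (L(t, f) = ((-14)² + 11²)*t + t*f = (196 + 121)*t + f*t = 317*t + f*t)
L(-42, (-6 + R)²) + 10249 = -42*(317 + (-6 + 8)²) + 10249 = -42*(317 + 2²) + 10249 = -42*(317 + 4) + 10249 = -42*321 + 10249 = -13482 + 10249 = -3233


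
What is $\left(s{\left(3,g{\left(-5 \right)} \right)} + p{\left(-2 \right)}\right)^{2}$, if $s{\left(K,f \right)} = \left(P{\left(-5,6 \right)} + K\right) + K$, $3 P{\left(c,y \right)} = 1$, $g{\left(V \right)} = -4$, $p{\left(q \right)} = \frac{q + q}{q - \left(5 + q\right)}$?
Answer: $\frac{11449}{225} \approx 50.884$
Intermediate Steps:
$p{\left(q \right)} = - \frac{2 q}{5}$ ($p{\left(q \right)} = \frac{2 q}{-5} = 2 q \left(- \frac{1}{5}\right) = - \frac{2 q}{5}$)
$P{\left(c,y \right)} = \frac{1}{3}$ ($P{\left(c,y \right)} = \frac{1}{3} \cdot 1 = \frac{1}{3}$)
$s{\left(K,f \right)} = \frac{1}{3} + 2 K$ ($s{\left(K,f \right)} = \left(\frac{1}{3} + K\right) + K = \frac{1}{3} + 2 K$)
$\left(s{\left(3,g{\left(-5 \right)} \right)} + p{\left(-2 \right)}\right)^{2} = \left(\left(\frac{1}{3} + 2 \cdot 3\right) - - \frac{4}{5}\right)^{2} = \left(\left(\frac{1}{3} + 6\right) + \frac{4}{5}\right)^{2} = \left(\frac{19}{3} + \frac{4}{5}\right)^{2} = \left(\frac{107}{15}\right)^{2} = \frac{11449}{225}$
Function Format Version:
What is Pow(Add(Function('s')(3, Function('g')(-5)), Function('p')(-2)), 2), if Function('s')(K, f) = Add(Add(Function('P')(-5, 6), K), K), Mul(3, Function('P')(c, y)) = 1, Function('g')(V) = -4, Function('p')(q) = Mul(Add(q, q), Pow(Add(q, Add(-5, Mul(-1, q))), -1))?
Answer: Rational(11449, 225) ≈ 50.884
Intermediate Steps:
Function('p')(q) = Mul(Rational(-2, 5), q) (Function('p')(q) = Mul(Mul(2, q), Pow(-5, -1)) = Mul(Mul(2, q), Rational(-1, 5)) = Mul(Rational(-2, 5), q))
Function('P')(c, y) = Rational(1, 3) (Function('P')(c, y) = Mul(Rational(1, 3), 1) = Rational(1, 3))
Function('s')(K, f) = Add(Rational(1, 3), Mul(2, K)) (Function('s')(K, f) = Add(Add(Rational(1, 3), K), K) = Add(Rational(1, 3), Mul(2, K)))
Pow(Add(Function('s')(3, Function('g')(-5)), Function('p')(-2)), 2) = Pow(Add(Add(Rational(1, 3), Mul(2, 3)), Mul(Rational(-2, 5), -2)), 2) = Pow(Add(Add(Rational(1, 3), 6), Rational(4, 5)), 2) = Pow(Add(Rational(19, 3), Rational(4, 5)), 2) = Pow(Rational(107, 15), 2) = Rational(11449, 225)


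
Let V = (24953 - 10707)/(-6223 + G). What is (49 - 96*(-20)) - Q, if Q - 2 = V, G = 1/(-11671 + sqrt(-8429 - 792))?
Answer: 10388543461700082317/5275275566653065 - 14246*I*sqrt(9221)/5275275566653065 ≈ 1969.3 - 2.5932e-10*I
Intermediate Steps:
G = 1/(-11671 + I*sqrt(9221)) (G = 1/(-11671 + sqrt(-9221)) = 1/(-11671 + I*sqrt(9221)) ≈ -8.5677e-5 - 7.049e-7*I)
V = 14246/(-847706169697/136221462 - I*sqrt(9221)/136221462) (V = (24953 - 10707)/(-6223 + (-11671/136221462 - I*sqrt(9221)/136221462)) = 14246/(-847706169697/136221462 - I*sqrt(9221)/136221462) ≈ -2.2892 + 2.5932e-10*I)
Q = -1525870960197332/5275275566653065 + 14246*I*sqrt(9221)/5275275566653065 (Q = 2 + (-12076422093503462/5275275566653065 + 14246*I*sqrt(9221)/5275275566653065) = -1525870960197332/5275275566653065 + 14246*I*sqrt(9221)/5275275566653065 ≈ -0.28925 + 2.5932e-10*I)
(49 - 96*(-20)) - Q = (49 - 96*(-20)) - (-1525870960197332/5275275566653065 + 14246*I*sqrt(9221)/5275275566653065) = (49 + 1920) + (1525870960197332/5275275566653065 - 14246*I*sqrt(9221)/5275275566653065) = 1969 + (1525870960197332/5275275566653065 - 14246*I*sqrt(9221)/5275275566653065) = 10388543461700082317/5275275566653065 - 14246*I*sqrt(9221)/5275275566653065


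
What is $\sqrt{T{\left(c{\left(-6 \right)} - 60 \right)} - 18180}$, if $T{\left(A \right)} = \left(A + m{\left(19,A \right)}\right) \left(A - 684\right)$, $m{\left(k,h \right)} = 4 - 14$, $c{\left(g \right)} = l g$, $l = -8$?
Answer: $2 i \sqrt{717} \approx 53.554 i$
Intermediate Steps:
$c{\left(g \right)} = - 8 g$
$m{\left(k,h \right)} = -10$ ($m{\left(k,h \right)} = 4 - 14 = -10$)
$T{\left(A \right)} = \left(-684 + A\right) \left(-10 + A\right)$ ($T{\left(A \right)} = \left(A - 10\right) \left(A - 684\right) = \left(-10 + A\right) \left(-684 + A\right) = \left(-684 + A\right) \left(-10 + A\right)$)
$\sqrt{T{\left(c{\left(-6 \right)} - 60 \right)} - 18180} = \sqrt{\left(6840 + \left(\left(-8\right) \left(-6\right) - 60\right)^{2} - 694 \left(\left(-8\right) \left(-6\right) - 60\right)\right) - 18180} = \sqrt{\left(6840 + \left(48 - 60\right)^{2} - 694 \left(48 - 60\right)\right) - 18180} = \sqrt{\left(6840 + \left(-12\right)^{2} - -8328\right) - 18180} = \sqrt{\left(6840 + 144 + 8328\right) - 18180} = \sqrt{15312 - 18180} = \sqrt{-2868} = 2 i \sqrt{717}$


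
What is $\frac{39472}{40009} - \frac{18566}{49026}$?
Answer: $\frac{596173589}{980740617} \approx 0.60788$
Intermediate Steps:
$\frac{39472}{40009} - \frac{18566}{49026} = 39472 \cdot \frac{1}{40009} - \frac{9283}{24513} = \frac{39472}{40009} - \frac{9283}{24513} = \frac{596173589}{980740617}$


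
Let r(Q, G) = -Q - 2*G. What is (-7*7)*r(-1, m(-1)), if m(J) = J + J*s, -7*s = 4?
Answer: -91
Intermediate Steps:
s = -4/7 (s = -⅐*4 = -4/7 ≈ -0.57143)
m(J) = 3*J/7 (m(J) = J + J*(-4/7) = J - 4*J/7 = 3*J/7)
(-7*7)*r(-1, m(-1)) = (-7*7)*(-1*(-1) - 6*(-1)/7) = -49*(1 - 2*(-3/7)) = -49*(1 + 6/7) = -49*13/7 = -91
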